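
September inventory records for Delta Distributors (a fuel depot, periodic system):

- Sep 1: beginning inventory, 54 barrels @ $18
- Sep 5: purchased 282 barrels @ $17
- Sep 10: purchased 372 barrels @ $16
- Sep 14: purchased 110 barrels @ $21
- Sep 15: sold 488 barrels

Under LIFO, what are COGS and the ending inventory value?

Sep 15, 488 sold [LIFO — newest first]: 110 @ $21 + 372 @ $16 + 6 @ $17 = $8,364
Ending inventory: 54 @ $18 + 276 @ $17 = $5,664

COGS = $8,364; ending inventory = $5,664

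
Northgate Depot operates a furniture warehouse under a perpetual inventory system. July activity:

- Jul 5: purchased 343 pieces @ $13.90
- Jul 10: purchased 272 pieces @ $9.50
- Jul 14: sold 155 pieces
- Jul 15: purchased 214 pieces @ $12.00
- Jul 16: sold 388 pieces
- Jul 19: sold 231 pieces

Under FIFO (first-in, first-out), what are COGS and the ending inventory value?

Jul 14, 155 sold [FIFO — oldest first]: 155 @ $13.90 = $2,154.50
Jul 16, 388 sold [FIFO — oldest first]: 188 @ $13.90 + 200 @ $9.50 = $4,513.20
Jul 19, 231 sold [FIFO — oldest first]: 72 @ $9.50 + 159 @ $12.00 = $2,592.00
Total COGS = $2,154.50 + $4,513.20 + $2,592.00 = $9,259.70
Ending inventory: 55 @ $12.00 = $660.00

COGS = $9,259.70; ending inventory = $660.00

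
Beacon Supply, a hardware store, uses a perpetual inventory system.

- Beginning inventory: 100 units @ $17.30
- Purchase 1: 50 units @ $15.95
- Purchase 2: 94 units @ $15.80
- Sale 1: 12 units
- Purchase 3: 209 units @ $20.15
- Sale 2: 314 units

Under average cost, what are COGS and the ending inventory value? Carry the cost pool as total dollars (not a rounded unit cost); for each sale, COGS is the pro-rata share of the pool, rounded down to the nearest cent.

COGS = $5,912.50; ending inventory = $2,311.55

After Beginning: 100 on hand, pool $1,730.00 (≈ $17.3000 each)
After Purchase 1: 150 on hand, pool $2,527.50 (≈ $16.8500 each)
After Purchase 2: 244 on hand, pool $4,012.70 (≈ $16.4455 each)
Sale 1, sell 12: 12/244 × $4,012.70 → $197.34
After Purchase 3: 441 on hand, pool $8,026.71 (≈ $18.2012 each)
Sale 2, sell 314: 314/441 × $8,026.71 → $5,715.16
Total COGS = $197.34 + $5,715.16 = $5,912.50
Ending inventory (cost pool remaining) = $2,311.55
Check: goods available $8,224.05 = COGS $5,912.50 + ending $2,311.55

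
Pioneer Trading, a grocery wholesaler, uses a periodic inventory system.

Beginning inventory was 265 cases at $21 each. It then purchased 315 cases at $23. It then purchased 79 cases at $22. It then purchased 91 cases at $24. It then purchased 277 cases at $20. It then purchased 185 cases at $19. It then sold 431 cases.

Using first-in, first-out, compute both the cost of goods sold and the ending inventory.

COGS = $9,383; ending inventory = $16,404

Sale 1 (431) [FIFO — oldest first]: 265 @ $21 + 166 @ $23 = $9,383
Ending inventory: 149 @ $23 + 79 @ $22 + 91 @ $24 + 277 @ $20 + 185 @ $19 = $16,404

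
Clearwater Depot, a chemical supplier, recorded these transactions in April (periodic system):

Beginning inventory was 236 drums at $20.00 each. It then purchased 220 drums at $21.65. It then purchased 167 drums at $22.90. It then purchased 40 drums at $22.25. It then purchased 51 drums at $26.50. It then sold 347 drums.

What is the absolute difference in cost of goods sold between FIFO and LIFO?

FIFO COGS: 236 @ $20.00 + 111 @ $21.65 = $7,123.15
LIFO COGS: 51 @ $26.50 + 40 @ $22.25 + 167 @ $22.90 + 89 @ $21.65 = $7,992.65
Difference = |$7,123.15 − $7,992.65| = $869.50

$869.50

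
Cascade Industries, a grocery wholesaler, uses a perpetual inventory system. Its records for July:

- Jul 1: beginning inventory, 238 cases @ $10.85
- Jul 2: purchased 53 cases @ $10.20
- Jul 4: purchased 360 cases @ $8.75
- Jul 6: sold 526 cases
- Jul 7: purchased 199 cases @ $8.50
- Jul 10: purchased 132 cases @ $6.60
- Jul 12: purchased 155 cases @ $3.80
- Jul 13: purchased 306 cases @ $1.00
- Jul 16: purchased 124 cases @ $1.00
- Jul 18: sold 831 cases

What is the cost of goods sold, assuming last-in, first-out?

Jul 6, 526 sold [LIFO — newest first]: 360 @ $8.75 + 53 @ $10.20 + 113 @ $10.85 = $4,916.65
Jul 18, 831 sold [LIFO — newest first]: 124 @ $1.00 + 306 @ $1.00 + 155 @ $3.80 + 132 @ $6.60 + 114 @ $8.50 = $2,859.20
Total COGS = $4,916.65 + $2,859.20 = $7,775.85
Ending inventory: 125 @ $10.85 + 85 @ $8.50 = $2,078.75

COGS = $7,775.85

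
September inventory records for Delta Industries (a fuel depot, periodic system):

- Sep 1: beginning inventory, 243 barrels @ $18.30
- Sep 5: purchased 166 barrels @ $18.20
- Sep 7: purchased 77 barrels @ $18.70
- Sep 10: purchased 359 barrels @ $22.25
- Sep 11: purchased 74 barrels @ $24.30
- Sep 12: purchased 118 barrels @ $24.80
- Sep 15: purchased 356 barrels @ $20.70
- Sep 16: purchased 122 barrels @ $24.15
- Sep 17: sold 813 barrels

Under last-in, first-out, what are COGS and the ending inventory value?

Sep 17, 813 sold [LIFO — newest first]: 122 @ $24.15 + 356 @ $20.70 + 118 @ $24.80 + 74 @ $24.30 + 143 @ $22.25 = $18,221.85
Ending inventory: 243 @ $18.30 + 166 @ $18.20 + 77 @ $18.70 + 216 @ $22.25 = $13,714.00

COGS = $18,221.85; ending inventory = $13,714.00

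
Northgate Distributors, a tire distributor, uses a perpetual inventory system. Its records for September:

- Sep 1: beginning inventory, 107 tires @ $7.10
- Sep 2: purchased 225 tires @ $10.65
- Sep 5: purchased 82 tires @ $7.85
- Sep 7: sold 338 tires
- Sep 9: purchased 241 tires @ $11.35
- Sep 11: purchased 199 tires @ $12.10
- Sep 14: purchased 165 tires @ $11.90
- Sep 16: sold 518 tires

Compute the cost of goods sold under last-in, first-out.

Sep 7, 338 sold [LIFO — newest first]: 82 @ $7.85 + 225 @ $10.65 + 31 @ $7.10 = $3,260.05
Sep 16, 518 sold [LIFO — newest first]: 165 @ $11.90 + 199 @ $12.10 + 154 @ $11.35 = $6,119.30
Total COGS = $3,260.05 + $6,119.30 = $9,379.35
Ending inventory: 76 @ $7.10 + 87 @ $11.35 = $1,527.05
Check: goods available $10,906.40 = COGS $9,379.35 + ending $1,527.05

COGS = $9,379.35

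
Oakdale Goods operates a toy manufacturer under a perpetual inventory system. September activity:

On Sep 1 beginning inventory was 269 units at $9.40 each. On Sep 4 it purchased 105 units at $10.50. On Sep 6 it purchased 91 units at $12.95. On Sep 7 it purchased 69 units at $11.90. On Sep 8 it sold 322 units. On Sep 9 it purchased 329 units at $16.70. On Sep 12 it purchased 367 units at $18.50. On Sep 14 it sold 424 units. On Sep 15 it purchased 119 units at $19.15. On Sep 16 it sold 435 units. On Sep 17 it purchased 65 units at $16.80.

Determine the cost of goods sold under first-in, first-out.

Sep 8, 322 sold [FIFO — oldest first]: 269 @ $9.40 + 53 @ $10.50 = $3,085.10
Sep 14, 424 sold [FIFO — oldest first]: 52 @ $10.50 + 91 @ $12.95 + 69 @ $11.90 + 212 @ $16.70 = $6,085.95
Sep 16, 435 sold [FIFO — oldest first]: 117 @ $16.70 + 318 @ $18.50 = $7,836.90
Total COGS = $3,085.10 + $6,085.95 + $7,836.90 = $17,007.95
Ending inventory: 49 @ $18.50 + 119 @ $19.15 + 65 @ $16.80 = $4,277.35

COGS = $17,007.95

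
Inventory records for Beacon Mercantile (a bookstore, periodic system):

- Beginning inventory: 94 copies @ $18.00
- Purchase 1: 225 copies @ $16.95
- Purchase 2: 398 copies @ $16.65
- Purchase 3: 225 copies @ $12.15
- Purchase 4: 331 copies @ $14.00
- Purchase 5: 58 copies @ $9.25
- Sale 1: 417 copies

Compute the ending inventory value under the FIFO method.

Ending inventory = $12,899.25

Sale 1 (417) [FIFO — oldest first]: 94 @ $18.00 + 225 @ $16.95 + 98 @ $16.65 = $7,137.45
Ending inventory: 300 @ $16.65 + 225 @ $12.15 + 331 @ $14.00 + 58 @ $9.25 = $12,899.25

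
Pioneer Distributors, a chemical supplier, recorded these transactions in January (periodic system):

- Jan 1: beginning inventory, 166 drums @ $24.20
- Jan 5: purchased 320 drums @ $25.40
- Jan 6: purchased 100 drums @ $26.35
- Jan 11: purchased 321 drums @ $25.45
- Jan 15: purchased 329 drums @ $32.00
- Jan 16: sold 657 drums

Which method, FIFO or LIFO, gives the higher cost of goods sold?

LIFO

FIFO COGS: 166 @ $24.20 + 320 @ $25.40 + 100 @ $26.35 + 71 @ $25.45 = $16,587.15
LIFO COGS: 329 @ $32.00 + 321 @ $25.45 + 7 @ $26.35 = $18,881.90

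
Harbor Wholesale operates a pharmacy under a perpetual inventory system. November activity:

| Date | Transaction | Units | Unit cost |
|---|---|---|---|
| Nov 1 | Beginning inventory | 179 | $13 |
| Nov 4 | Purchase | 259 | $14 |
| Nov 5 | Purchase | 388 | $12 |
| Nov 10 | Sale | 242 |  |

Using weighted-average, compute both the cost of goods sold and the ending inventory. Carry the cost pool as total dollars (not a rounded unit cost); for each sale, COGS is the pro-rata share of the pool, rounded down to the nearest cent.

After Nov 1: 179 on hand, pool $2,327.00 (≈ $13.0000 each)
After Nov 4: 438 on hand, pool $5,953.00 (≈ $13.5913 each)
After Nov 5: 826 on hand, pool $10,609.00 (≈ $12.8438 each)
Nov 10, sell 242: 242/826 × $10,609.00 → $3,108.20
Ending inventory (cost pool remaining) = $7,500.80
Check: goods available $10,609.00 = COGS $3,108.20 + ending $7,500.80

COGS = $3,108.20; ending inventory = $7,500.80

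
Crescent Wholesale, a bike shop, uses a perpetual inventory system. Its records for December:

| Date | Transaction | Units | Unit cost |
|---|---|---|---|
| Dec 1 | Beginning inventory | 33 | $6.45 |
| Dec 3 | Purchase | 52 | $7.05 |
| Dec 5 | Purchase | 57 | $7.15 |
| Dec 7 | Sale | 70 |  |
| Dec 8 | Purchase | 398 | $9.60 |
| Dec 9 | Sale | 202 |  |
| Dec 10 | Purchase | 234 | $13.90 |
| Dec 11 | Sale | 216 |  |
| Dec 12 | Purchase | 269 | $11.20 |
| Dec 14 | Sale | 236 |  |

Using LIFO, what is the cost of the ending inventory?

Dec 7, 70 sold [LIFO — newest first]: 57 @ $7.15 + 13 @ $7.05 = $499.20
Dec 9, 202 sold [LIFO — newest first]: 202 @ $9.60 = $1,939.20
Dec 11, 216 sold [LIFO — newest first]: 216 @ $13.90 = $3,002.40
Dec 14, 236 sold [LIFO — newest first]: 236 @ $11.20 = $2,643.20
Total COGS = $499.20 + $1,939.20 + $3,002.40 + $2,643.20 = $8,084.00
Ending inventory: 33 @ $6.45 + 39 @ $7.05 + 196 @ $9.60 + 18 @ $13.90 + 33 @ $11.20 = $2,989.20

Ending inventory = $2,989.20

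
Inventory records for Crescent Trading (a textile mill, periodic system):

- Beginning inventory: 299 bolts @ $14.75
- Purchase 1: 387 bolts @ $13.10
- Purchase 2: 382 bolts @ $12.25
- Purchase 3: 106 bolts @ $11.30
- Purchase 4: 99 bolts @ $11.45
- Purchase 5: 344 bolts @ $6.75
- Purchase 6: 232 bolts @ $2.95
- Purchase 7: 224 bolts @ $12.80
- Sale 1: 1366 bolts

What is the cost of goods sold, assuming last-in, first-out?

Sale 1 (1366) [LIFO — newest first]: 224 @ $12.80 + 232 @ $2.95 + 344 @ $6.75 + 99 @ $11.45 + 106 @ $11.30 + 361 @ $12.25 = $12,627.20
Ending inventory: 299 @ $14.75 + 387 @ $13.10 + 21 @ $12.25 = $9,737.20

COGS = $12,627.20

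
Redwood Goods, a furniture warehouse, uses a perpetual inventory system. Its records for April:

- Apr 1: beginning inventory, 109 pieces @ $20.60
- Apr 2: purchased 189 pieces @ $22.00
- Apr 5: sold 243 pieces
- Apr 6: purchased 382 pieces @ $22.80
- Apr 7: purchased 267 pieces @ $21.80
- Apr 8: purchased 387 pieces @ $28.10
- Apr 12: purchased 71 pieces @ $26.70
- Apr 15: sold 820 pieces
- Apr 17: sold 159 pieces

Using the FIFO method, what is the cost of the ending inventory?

Apr 5, 243 sold [FIFO — oldest first]: 109 @ $20.60 + 134 @ $22.00 = $5,193.40
Apr 15, 820 sold [FIFO — oldest first]: 55 @ $22.00 + 382 @ $22.80 + 267 @ $21.80 + 116 @ $28.10 = $18,999.80
Apr 17, 159 sold [FIFO — oldest first]: 159 @ $28.10 = $4,467.90
Total COGS = $5,193.40 + $18,999.80 + $4,467.90 = $28,661.10
Ending inventory: 112 @ $28.10 + 71 @ $26.70 = $5,042.90

Ending inventory = $5,042.90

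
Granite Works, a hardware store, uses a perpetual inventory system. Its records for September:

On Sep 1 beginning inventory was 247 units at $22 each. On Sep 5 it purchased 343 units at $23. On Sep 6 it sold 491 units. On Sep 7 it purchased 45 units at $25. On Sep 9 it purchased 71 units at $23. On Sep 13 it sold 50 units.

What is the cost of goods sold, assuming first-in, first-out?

Sep 6, 491 sold [FIFO — oldest first]: 247 @ $22 + 244 @ $23 = $11,046
Sep 13, 50 sold [FIFO — oldest first]: 50 @ $23 = $1,150
Total COGS = $11,046 + $1,150 = $12,196
Ending inventory: 49 @ $23 + 45 @ $25 + 71 @ $23 = $3,885

COGS = $12,196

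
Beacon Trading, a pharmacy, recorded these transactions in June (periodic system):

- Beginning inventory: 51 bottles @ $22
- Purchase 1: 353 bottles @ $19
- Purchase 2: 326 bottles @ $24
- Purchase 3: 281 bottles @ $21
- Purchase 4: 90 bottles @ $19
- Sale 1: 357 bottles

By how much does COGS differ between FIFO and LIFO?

$381

FIFO COGS: 51 @ $22 + 306 @ $19 = $6,936
LIFO COGS: 90 @ $19 + 267 @ $21 = $7,317
Difference = |$6,936 − $7,317| = $381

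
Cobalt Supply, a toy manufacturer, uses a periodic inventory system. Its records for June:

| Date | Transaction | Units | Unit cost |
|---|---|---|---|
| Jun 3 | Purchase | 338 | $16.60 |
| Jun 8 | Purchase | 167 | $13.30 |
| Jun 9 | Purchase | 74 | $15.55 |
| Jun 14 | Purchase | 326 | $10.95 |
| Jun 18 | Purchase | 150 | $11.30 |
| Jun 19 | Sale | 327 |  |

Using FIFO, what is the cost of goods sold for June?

COGS = $5,428.20

Jun 19, 327 sold [FIFO — oldest first]: 327 @ $16.60 = $5,428.20
Ending inventory: 11 @ $16.60 + 167 @ $13.30 + 74 @ $15.55 + 326 @ $10.95 + 150 @ $11.30 = $8,819.10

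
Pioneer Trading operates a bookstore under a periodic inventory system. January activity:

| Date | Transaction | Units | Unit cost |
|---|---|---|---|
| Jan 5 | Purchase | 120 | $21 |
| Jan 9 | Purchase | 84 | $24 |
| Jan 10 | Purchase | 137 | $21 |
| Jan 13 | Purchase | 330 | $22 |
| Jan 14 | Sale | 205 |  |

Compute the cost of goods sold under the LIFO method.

COGS = $4,510

Jan 14, 205 sold [LIFO — newest first]: 205 @ $22 = $4,510
Ending inventory: 120 @ $21 + 84 @ $24 + 137 @ $21 + 125 @ $22 = $10,163
Check: goods available $14,673 = COGS $4,510 + ending $10,163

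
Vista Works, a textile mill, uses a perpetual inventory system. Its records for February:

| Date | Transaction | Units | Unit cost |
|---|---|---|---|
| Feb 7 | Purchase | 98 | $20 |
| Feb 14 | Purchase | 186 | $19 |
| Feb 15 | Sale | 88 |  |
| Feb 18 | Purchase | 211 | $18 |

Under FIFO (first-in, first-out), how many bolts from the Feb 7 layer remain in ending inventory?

10

Feb 15, 88 sold [FIFO — oldest first]: 88 @ $20 = $1,760
Ending inventory: 10 @ $20 + 186 @ $19 + 211 @ $18 = $7,532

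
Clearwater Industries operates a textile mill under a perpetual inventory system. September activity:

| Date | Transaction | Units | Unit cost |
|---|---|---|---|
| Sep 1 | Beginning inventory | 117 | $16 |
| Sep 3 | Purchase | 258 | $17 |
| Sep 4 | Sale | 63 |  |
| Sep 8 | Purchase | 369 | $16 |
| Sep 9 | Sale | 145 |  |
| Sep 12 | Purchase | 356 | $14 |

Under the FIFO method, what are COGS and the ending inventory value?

COGS = $3,419; ending inventory = $13,727

Sep 4, 63 sold [FIFO — oldest first]: 63 @ $16 = $1,008
Sep 9, 145 sold [FIFO — oldest first]: 54 @ $16 + 91 @ $17 = $2,411
Total COGS = $1,008 + $2,411 = $3,419
Ending inventory: 167 @ $17 + 369 @ $16 + 356 @ $14 = $13,727
Check: goods available $17,146 = COGS $3,419 + ending $13,727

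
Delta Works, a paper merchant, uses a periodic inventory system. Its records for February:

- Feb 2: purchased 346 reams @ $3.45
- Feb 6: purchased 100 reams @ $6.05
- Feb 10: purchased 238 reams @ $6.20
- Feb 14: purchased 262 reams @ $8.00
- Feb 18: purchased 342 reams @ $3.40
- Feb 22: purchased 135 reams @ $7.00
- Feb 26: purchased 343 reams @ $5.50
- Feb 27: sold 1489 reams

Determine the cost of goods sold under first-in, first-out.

COGS = $7,841.10

Feb 27, 1489 sold [FIFO — oldest first]: 346 @ $3.45 + 100 @ $6.05 + 238 @ $6.20 + 262 @ $8.00 + 342 @ $3.40 + 135 @ $7.00 + 66 @ $5.50 = $7,841.10
Ending inventory: 277 @ $5.50 = $1,523.50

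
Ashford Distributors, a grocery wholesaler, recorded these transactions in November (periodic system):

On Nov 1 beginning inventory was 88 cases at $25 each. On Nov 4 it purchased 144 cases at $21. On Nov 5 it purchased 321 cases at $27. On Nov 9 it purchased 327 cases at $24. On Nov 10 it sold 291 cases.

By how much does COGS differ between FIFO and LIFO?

$167

FIFO COGS: 88 @ $25 + 144 @ $21 + 59 @ $27 = $6,817
LIFO COGS: 291 @ $24 = $6,984
Difference = |$6,817 − $6,984| = $167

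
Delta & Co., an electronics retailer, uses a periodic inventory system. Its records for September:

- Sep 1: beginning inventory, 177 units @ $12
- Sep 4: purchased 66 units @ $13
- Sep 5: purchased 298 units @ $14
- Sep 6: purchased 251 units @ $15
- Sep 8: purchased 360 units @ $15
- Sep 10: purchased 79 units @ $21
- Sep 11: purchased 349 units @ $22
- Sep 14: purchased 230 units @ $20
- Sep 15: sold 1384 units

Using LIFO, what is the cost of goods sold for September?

COGS = $24,712

Sep 15, 1384 sold [LIFO — newest first]: 230 @ $20 + 349 @ $22 + 79 @ $21 + 360 @ $15 + 251 @ $15 + 115 @ $14 = $24,712
Ending inventory: 177 @ $12 + 66 @ $13 + 183 @ $14 = $5,544
Check: goods available $30,256 = COGS $24,712 + ending $5,544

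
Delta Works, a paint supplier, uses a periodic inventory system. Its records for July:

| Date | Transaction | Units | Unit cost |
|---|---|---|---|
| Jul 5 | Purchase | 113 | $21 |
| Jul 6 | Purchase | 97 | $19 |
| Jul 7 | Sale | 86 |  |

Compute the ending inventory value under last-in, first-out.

Ending inventory = $2,582

Jul 7, 86 sold [LIFO — newest first]: 86 @ $19 = $1,634
Ending inventory: 113 @ $21 + 11 @ $19 = $2,582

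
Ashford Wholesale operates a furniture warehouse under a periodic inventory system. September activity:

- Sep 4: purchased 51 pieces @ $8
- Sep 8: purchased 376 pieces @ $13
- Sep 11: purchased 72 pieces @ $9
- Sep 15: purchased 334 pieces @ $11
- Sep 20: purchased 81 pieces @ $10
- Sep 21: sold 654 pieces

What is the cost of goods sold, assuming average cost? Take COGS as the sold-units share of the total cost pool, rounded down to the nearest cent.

COGS = $7,461.61

Sep 21, sell 654: 654/914 × $10,428.00 → $7,461.61
Ending inventory (cost pool remaining) = $2,966.39
Check: goods available $10,428.00 = COGS $7,461.61 + ending $2,966.39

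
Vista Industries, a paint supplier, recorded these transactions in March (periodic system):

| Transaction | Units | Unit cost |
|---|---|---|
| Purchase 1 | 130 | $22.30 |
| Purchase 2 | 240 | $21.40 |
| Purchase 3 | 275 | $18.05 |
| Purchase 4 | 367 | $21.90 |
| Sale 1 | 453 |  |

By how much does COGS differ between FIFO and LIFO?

FIFO COGS: 130 @ $22.30 + 240 @ $21.40 + 83 @ $18.05 = $9,533.15
LIFO COGS: 367 @ $21.90 + 86 @ $18.05 = $9,589.60
Difference = |$9,533.15 − $9,589.60| = $56.45

$56.45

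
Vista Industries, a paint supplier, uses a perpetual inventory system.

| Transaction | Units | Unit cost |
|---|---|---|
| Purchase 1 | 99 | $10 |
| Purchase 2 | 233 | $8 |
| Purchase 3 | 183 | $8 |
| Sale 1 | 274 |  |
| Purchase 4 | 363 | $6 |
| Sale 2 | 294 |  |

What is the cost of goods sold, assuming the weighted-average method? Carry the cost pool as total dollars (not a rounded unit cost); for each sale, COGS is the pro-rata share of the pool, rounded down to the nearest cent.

COGS = $4,341.05

After Purchase 1: 99 on hand, pool $990.00 (≈ $10.0000 each)
After Purchase 2: 332 on hand, pool $2,854.00 (≈ $8.5964 each)
After Purchase 3: 515 on hand, pool $4,318.00 (≈ $8.3845 each)
Sale 1, sell 274: 274/515 × $4,318.00 → $2,297.34
After Purchase 4: 604 on hand, pool $4,198.66 (≈ $6.9514 each)
Sale 2, sell 294: 294/604 × $4,198.66 → $2,043.71
Total COGS = $2,297.34 + $2,043.71 = $4,341.05
Ending inventory (cost pool remaining) = $2,154.95
Check: goods available $6,496.00 = COGS $4,341.05 + ending $2,154.95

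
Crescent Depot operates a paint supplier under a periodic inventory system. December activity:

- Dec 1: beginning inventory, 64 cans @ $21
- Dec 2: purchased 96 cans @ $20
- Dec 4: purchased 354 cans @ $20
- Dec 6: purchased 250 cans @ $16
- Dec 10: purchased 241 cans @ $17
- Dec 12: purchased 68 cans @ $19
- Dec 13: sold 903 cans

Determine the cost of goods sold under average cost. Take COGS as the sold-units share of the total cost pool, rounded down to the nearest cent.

Dec 13, sell 903: 903/1073 × $19,733.00 → $16,606.61
Ending inventory (cost pool remaining) = $3,126.39
Check: goods available $19,733.00 = COGS $16,606.61 + ending $3,126.39

COGS = $16,606.61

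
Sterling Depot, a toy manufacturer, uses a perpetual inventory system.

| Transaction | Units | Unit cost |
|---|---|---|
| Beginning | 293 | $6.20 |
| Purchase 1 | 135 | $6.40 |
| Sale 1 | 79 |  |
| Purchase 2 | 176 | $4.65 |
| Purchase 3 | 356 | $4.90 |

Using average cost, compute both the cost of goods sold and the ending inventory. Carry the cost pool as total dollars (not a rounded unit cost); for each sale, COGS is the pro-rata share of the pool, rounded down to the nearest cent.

COGS = $494.78; ending inventory = $4,748.62

After Beginning: 293 on hand, pool $1,816.60 (≈ $6.2000 each)
After Purchase 1: 428 on hand, pool $2,680.60 (≈ $6.2631 each)
Sale 1, sell 79: 79/428 × $2,680.60 → $494.78
After Purchase 2: 525 on hand, pool $3,004.22 (≈ $5.7223 each)
After Purchase 3: 881 on hand, pool $4,748.62 (≈ $5.3900 each)
Ending inventory (cost pool remaining) = $4,748.62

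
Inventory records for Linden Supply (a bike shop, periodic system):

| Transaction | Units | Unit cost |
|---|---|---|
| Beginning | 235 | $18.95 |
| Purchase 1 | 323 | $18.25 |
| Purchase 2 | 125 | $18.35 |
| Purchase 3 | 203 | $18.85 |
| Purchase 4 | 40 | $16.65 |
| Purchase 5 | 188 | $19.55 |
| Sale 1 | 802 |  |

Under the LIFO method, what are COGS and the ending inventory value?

COGS = $14,951.20; ending inventory = $5,858.50

Sale 1 (802) [LIFO — newest first]: 188 @ $19.55 + 40 @ $16.65 + 203 @ $18.85 + 125 @ $18.35 + 246 @ $18.25 = $14,951.20
Ending inventory: 235 @ $18.95 + 77 @ $18.25 = $5,858.50
Check: goods available $20,809.70 = COGS $14,951.20 + ending $5,858.50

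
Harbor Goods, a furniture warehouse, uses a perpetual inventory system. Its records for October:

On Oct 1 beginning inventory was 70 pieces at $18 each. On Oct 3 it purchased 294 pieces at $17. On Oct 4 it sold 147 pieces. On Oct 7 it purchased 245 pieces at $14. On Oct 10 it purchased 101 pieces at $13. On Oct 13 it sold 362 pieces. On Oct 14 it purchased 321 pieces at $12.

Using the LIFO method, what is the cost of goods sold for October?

Oct 4, 147 sold [LIFO — newest first]: 147 @ $17 = $2,499
Oct 13, 362 sold [LIFO — newest first]: 101 @ $13 + 245 @ $14 + 16 @ $17 = $5,015
Total COGS = $2,499 + $5,015 = $7,514
Ending inventory: 70 @ $18 + 131 @ $17 + 321 @ $12 = $7,339

COGS = $7,514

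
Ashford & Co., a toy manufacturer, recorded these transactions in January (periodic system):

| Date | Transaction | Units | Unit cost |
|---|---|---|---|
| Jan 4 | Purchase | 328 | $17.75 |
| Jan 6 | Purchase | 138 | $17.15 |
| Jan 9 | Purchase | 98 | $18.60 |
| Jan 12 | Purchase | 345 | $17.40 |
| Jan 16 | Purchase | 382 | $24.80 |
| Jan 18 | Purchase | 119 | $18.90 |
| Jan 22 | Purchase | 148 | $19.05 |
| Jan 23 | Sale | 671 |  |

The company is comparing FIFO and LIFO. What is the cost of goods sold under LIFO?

COGS = $14,924.90

FIFO COGS: 328 @ $17.75 + 138 @ $17.15 + 98 @ $18.60 + 107 @ $17.40 = $11,873.30
LIFO COGS: 148 @ $19.05 + 119 @ $18.90 + 382 @ $24.80 + 22 @ $17.40 = $14,924.90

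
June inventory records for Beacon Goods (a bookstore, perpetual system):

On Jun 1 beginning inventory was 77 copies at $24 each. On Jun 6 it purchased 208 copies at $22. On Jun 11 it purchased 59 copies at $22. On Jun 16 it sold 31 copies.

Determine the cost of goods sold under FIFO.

Jun 16, 31 sold [FIFO — oldest first]: 31 @ $24 = $744
Ending inventory: 46 @ $24 + 208 @ $22 + 59 @ $22 = $6,978
Check: goods available $7,722 = COGS $744 + ending $6,978

COGS = $744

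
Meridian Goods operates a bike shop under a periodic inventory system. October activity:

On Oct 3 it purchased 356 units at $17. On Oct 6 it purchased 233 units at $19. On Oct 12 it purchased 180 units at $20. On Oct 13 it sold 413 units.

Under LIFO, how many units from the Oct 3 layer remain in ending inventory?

356

Oct 13, 413 sold [LIFO — newest first]: 180 @ $20 + 233 @ $19 = $8,027
Ending inventory: 356 @ $17 = $6,052
Check: goods available $14,079 = COGS $8,027 + ending $6,052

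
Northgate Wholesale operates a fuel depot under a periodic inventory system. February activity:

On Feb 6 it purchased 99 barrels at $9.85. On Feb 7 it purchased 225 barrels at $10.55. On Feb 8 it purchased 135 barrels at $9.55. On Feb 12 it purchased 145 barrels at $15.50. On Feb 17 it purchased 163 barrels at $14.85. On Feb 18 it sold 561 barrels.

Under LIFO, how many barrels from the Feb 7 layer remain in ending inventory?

107

Feb 18, 561 sold [LIFO — newest first]: 163 @ $14.85 + 145 @ $15.50 + 135 @ $9.55 + 118 @ $10.55 = $7,202.20
Ending inventory: 99 @ $9.85 + 107 @ $10.55 = $2,104.00
Check: goods available $9,306.20 = COGS $7,202.20 + ending $2,104.00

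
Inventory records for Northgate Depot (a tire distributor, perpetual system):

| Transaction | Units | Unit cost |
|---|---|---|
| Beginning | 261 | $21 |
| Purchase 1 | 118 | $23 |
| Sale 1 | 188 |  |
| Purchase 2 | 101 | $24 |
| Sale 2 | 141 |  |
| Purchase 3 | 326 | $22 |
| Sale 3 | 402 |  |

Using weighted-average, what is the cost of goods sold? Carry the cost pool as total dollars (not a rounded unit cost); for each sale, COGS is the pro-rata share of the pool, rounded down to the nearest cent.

After Beginning: 261 on hand, pool $5,481.00 (≈ $21.0000 each)
After Purchase 1: 379 on hand, pool $8,195.00 (≈ $21.6227 each)
Sale 1, sell 188: 188/379 × $8,195.00 → $4,065.06
After Purchase 2: 292 on hand, pool $6,553.94 (≈ $22.4450 each)
Sale 2, sell 141: 141/292 × $6,553.94 → $3,164.74
After Purchase 3: 477 on hand, pool $10,561.20 (≈ $22.1409 each)
Sale 3, sell 402: 402/477 × $10,561.20 → $8,900.63
Total COGS = $4,065.06 + $3,164.74 + $8,900.63 = $16,130.43
Ending inventory (cost pool remaining) = $1,660.57

COGS = $16,130.43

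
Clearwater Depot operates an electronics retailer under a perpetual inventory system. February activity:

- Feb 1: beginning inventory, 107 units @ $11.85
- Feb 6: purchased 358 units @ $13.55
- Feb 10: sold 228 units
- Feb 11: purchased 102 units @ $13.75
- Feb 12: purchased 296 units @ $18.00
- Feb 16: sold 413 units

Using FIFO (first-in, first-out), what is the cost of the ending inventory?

Ending inventory = $3,996.00

Feb 10, 228 sold [FIFO — oldest first]: 107 @ $11.85 + 121 @ $13.55 = $2,907.50
Feb 16, 413 sold [FIFO — oldest first]: 237 @ $13.55 + 102 @ $13.75 + 74 @ $18.00 = $5,945.85
Total COGS = $2,907.50 + $5,945.85 = $8,853.35
Ending inventory: 222 @ $18.00 = $3,996.00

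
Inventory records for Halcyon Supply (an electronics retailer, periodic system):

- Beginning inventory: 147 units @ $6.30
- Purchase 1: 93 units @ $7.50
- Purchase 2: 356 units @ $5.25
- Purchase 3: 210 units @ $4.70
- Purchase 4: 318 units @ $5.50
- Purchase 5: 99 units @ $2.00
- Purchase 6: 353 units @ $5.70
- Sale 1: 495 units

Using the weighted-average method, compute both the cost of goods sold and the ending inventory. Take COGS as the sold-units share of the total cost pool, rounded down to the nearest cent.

COGS = $2,650.48; ending inventory = $5,788.22

Sale 1, sell 495: 495/1576 × $8,438.70 → $2,650.48
Ending inventory (cost pool remaining) = $5,788.22
Check: goods available $8,438.70 = COGS $2,650.48 + ending $5,788.22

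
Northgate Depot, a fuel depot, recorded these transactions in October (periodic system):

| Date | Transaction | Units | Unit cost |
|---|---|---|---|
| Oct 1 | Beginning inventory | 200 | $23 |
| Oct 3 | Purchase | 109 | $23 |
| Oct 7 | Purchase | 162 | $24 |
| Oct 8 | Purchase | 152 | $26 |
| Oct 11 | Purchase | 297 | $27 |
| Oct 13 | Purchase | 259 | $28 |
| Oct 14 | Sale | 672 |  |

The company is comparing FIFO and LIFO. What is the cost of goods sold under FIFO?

COGS = $16,270

FIFO COGS: 200 @ $23 + 109 @ $23 + 162 @ $24 + 152 @ $26 + 49 @ $27 = $16,270
LIFO COGS: 259 @ $28 + 297 @ $27 + 116 @ $26 = $18,287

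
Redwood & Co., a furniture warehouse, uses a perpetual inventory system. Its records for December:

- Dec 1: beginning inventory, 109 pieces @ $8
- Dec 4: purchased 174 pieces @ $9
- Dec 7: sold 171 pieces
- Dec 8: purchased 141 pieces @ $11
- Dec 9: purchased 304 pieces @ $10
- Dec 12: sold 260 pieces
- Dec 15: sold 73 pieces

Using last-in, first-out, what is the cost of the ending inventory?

Ending inventory = $2,131

Dec 7, 171 sold [LIFO — newest first]: 171 @ $9 = $1,539
Dec 12, 260 sold [LIFO — newest first]: 260 @ $10 = $2,600
Dec 15, 73 sold [LIFO — newest first]: 44 @ $10 + 29 @ $11 = $759
Total COGS = $1,539 + $2,600 + $759 = $4,898
Ending inventory: 109 @ $8 + 3 @ $9 + 112 @ $11 = $2,131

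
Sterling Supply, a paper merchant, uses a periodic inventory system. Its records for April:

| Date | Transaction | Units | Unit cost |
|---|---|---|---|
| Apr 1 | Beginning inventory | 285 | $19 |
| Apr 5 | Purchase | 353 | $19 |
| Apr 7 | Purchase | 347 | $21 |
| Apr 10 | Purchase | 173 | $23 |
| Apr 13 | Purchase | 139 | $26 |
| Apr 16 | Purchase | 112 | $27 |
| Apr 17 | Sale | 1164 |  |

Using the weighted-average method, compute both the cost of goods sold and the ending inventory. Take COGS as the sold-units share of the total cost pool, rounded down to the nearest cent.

Apr 17, sell 1164: 1164/1409 × $30,026.00 → $24,805.01
Ending inventory (cost pool remaining) = $5,220.99

COGS = $24,805.01; ending inventory = $5,220.99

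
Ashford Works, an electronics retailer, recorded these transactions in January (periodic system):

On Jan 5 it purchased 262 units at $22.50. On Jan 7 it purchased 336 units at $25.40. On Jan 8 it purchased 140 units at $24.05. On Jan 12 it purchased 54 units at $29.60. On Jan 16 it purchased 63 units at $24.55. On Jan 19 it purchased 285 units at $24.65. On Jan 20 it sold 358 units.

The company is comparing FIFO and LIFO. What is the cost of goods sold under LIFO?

FIFO COGS: 262 @ $22.50 + 96 @ $25.40 = $8,333.40
LIFO COGS: 285 @ $24.65 + 63 @ $24.55 + 10 @ $29.60 = $8,867.90

COGS = $8,867.90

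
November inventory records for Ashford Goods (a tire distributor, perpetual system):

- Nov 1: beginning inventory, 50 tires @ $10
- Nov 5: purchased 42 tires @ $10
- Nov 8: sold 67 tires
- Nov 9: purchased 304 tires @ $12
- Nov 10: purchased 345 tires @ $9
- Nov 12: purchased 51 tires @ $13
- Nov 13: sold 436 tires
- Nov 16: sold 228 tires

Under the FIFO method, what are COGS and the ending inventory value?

COGS = $7,583; ending inventory = $753

Nov 8, 67 sold [FIFO — oldest first]: 50 @ $10 + 17 @ $10 = $670
Nov 13, 436 sold [FIFO — oldest first]: 25 @ $10 + 304 @ $12 + 107 @ $9 = $4,861
Nov 16, 228 sold [FIFO — oldest first]: 228 @ $9 = $2,052
Total COGS = $670 + $4,861 + $2,052 = $7,583
Ending inventory: 10 @ $9 + 51 @ $13 = $753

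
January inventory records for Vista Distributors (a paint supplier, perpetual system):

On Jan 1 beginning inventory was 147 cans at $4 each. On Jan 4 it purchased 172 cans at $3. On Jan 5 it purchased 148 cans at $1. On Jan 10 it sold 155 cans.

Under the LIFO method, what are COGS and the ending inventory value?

COGS = $169; ending inventory = $1,083

Jan 10, 155 sold [LIFO — newest first]: 148 @ $1 + 7 @ $3 = $169
Ending inventory: 147 @ $4 + 165 @ $3 = $1,083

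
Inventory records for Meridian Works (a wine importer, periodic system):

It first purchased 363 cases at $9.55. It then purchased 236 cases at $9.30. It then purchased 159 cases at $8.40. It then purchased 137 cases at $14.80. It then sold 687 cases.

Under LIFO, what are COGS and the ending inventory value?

Sale 1 (687) [LIFO — newest first]: 137 @ $14.80 + 159 @ $8.40 + 236 @ $9.30 + 155 @ $9.55 = $7,038.25
Ending inventory: 208 @ $9.55 = $1,986.40
Check: goods available $9,024.65 = COGS $7,038.25 + ending $1,986.40

COGS = $7,038.25; ending inventory = $1,986.40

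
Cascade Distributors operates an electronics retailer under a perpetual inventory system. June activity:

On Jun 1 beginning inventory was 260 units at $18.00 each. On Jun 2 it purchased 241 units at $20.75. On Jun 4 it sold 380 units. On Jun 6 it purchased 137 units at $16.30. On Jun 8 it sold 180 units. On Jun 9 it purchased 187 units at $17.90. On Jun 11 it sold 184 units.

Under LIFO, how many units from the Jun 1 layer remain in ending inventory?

Jun 4, 380 sold [LIFO — newest first]: 241 @ $20.75 + 139 @ $18.00 = $7,502.75
Jun 8, 180 sold [LIFO — newest first]: 137 @ $16.30 + 43 @ $18.00 = $3,007.10
Jun 11, 184 sold [LIFO — newest first]: 184 @ $17.90 = $3,293.60
Total COGS = $7,502.75 + $3,007.10 + $3,293.60 = $13,803.45
Ending inventory: 78 @ $18.00 + 3 @ $17.90 = $1,457.70

78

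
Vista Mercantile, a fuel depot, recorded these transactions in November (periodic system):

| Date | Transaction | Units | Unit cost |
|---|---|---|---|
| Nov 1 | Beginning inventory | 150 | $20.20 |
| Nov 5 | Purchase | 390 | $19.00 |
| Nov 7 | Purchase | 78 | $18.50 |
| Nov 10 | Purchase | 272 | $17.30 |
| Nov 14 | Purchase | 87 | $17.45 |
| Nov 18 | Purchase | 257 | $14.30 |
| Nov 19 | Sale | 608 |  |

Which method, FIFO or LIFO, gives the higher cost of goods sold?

FIFO COGS: 150 @ $20.20 + 390 @ $19.00 + 68 @ $18.50 = $11,698.00
LIFO COGS: 257 @ $14.30 + 87 @ $17.45 + 264 @ $17.30 = $9,760.45

FIFO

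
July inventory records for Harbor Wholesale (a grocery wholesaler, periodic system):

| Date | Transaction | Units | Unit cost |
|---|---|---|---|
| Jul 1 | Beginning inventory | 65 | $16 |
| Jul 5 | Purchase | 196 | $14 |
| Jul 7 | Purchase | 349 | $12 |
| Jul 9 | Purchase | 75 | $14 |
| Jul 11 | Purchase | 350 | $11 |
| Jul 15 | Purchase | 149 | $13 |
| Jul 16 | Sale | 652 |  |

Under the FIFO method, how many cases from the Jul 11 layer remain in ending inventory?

Jul 16, 652 sold [FIFO — oldest first]: 65 @ $16 + 196 @ $14 + 349 @ $12 + 42 @ $14 = $8,560
Ending inventory: 33 @ $14 + 350 @ $11 + 149 @ $13 = $6,249
Check: goods available $14,809 = COGS $8,560 + ending $6,249

350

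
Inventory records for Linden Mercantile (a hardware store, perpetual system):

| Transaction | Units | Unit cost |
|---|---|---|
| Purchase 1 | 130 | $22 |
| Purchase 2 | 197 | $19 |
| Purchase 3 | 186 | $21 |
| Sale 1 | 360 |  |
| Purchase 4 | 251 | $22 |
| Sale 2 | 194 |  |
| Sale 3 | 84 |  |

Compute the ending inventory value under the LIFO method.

Sale 1 (360) [LIFO — newest first]: 186 @ $21 + 174 @ $19 = $7,212
Sale 2 (194) [LIFO — newest first]: 194 @ $22 = $4,268
Sale 3 (84) [LIFO — newest first]: 57 @ $22 + 23 @ $19 + 4 @ $22 = $1,779
Total COGS = $7,212 + $4,268 + $1,779 = $13,259
Ending inventory: 126 @ $22 = $2,772
Check: goods available $16,031 = COGS $13,259 + ending $2,772

Ending inventory = $2,772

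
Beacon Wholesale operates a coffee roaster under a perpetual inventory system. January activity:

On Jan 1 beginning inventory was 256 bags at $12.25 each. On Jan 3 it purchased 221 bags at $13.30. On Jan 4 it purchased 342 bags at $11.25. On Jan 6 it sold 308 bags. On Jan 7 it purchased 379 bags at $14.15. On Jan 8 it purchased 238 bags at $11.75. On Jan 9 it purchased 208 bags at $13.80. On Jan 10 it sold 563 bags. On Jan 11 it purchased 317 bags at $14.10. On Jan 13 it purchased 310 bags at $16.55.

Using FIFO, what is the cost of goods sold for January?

Jan 6, 308 sold [FIFO — oldest first]: 256 @ $12.25 + 52 @ $13.30 = $3,827.60
Jan 10, 563 sold [FIFO — oldest first]: 169 @ $13.30 + 342 @ $11.25 + 52 @ $14.15 = $6,831.00
Total COGS = $3,827.60 + $6,831.00 = $10,658.60
Ending inventory: 327 @ $14.15 + 238 @ $11.75 + 208 @ $13.80 + 317 @ $14.10 + 310 @ $16.55 = $19,894.15
Check: goods available $30,552.75 = COGS $10,658.60 + ending $19,894.15

COGS = $10,658.60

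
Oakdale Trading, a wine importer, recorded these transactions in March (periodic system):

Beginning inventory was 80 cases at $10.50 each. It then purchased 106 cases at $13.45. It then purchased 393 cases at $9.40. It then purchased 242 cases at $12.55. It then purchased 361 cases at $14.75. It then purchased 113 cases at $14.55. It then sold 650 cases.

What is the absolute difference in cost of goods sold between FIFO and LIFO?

FIFO COGS: 80 @ $10.50 + 106 @ $13.45 + 393 @ $9.40 + 71 @ $12.55 = $6,850.95
LIFO COGS: 113 @ $14.55 + 361 @ $14.75 + 176 @ $12.55 = $9,177.70
Difference = |$6,850.95 − $9,177.70| = $2,326.75

$2,326.75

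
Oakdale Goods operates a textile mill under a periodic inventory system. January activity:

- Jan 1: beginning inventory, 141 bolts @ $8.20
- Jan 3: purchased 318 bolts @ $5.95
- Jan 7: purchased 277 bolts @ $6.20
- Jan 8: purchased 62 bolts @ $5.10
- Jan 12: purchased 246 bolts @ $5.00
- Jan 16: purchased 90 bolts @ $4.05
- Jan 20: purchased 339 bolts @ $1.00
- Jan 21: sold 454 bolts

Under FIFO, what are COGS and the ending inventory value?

COGS = $3,018.55; ending inventory = $3,996.85

Jan 21, 454 sold [FIFO — oldest first]: 141 @ $8.20 + 313 @ $5.95 = $3,018.55
Ending inventory: 5 @ $5.95 + 277 @ $6.20 + 62 @ $5.10 + 246 @ $5.00 + 90 @ $4.05 + 339 @ $1.00 = $3,996.85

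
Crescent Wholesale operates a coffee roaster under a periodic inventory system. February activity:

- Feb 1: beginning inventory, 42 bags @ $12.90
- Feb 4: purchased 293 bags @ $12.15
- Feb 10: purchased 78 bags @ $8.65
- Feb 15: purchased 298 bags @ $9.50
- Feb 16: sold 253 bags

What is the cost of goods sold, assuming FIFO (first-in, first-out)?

COGS = $3,105.45

Feb 16, 253 sold [FIFO — oldest first]: 42 @ $12.90 + 211 @ $12.15 = $3,105.45
Ending inventory: 82 @ $12.15 + 78 @ $8.65 + 298 @ $9.50 = $4,502.00
Check: goods available $7,607.45 = COGS $3,105.45 + ending $4,502.00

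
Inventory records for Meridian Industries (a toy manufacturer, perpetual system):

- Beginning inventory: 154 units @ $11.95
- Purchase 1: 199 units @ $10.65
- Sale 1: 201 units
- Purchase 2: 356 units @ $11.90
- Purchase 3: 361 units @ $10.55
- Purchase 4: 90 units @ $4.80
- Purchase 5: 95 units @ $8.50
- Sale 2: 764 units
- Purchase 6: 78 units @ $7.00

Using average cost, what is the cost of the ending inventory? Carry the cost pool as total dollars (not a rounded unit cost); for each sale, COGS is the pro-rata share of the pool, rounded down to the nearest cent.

After Beginning: 154 on hand, pool $1,840.30 (≈ $11.9500 each)
After Purchase 1: 353 on hand, pool $3,959.65 (≈ $11.2171 each)
Sale 1, sell 201: 201/353 × $3,959.65 → $2,254.64
After Purchase 2: 508 on hand, pool $5,941.41 (≈ $11.6957 each)
After Purchase 3: 869 on hand, pool $9,749.96 (≈ $11.2197 each)
After Purchase 4: 959 on hand, pool $10,181.96 (≈ $10.6173 each)
After Purchase 5: 1054 on hand, pool $10,989.46 (≈ $10.4264 each)
Sale 2, sell 764: 764/1054 × $10,989.46 → $7,965.79
After Purchase 6: 368 on hand, pool $3,569.67 (≈ $9.7002 each)
Total COGS = $2,254.64 + $7,965.79 = $10,220.43
Ending inventory (cost pool remaining) = $3,569.67

Ending inventory = $3,569.67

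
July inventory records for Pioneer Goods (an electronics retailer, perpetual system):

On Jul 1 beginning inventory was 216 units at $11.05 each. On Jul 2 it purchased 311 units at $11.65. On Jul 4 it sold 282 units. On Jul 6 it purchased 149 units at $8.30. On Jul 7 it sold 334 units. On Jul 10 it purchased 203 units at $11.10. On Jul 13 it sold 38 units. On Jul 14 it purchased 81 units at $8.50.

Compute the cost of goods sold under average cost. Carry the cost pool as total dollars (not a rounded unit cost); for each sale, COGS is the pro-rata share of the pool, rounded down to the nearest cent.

After Jul 1: 216 on hand, pool $2,386.80 (≈ $11.0500 each)
After Jul 2: 527 on hand, pool $6,009.95 (≈ $11.4041 each)
Jul 4, sell 282: 282/527 × $6,009.95 → $3,215.95
After Jul 6: 394 on hand, pool $4,030.70 (≈ $10.2302 each)
Jul 7, sell 334: 334/394 × $4,030.70 → $3,416.88
After Jul 10: 263 on hand, pool $2,867.12 (≈ $10.9016 each)
Jul 13, sell 38: 38/263 × $2,867.12 → $414.26
After Jul 14: 306 on hand, pool $3,141.36 (≈ $10.2659 each)
Total COGS = $3,215.95 + $3,416.88 + $414.26 = $7,047.09
Ending inventory (cost pool remaining) = $3,141.36

COGS = $7,047.09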